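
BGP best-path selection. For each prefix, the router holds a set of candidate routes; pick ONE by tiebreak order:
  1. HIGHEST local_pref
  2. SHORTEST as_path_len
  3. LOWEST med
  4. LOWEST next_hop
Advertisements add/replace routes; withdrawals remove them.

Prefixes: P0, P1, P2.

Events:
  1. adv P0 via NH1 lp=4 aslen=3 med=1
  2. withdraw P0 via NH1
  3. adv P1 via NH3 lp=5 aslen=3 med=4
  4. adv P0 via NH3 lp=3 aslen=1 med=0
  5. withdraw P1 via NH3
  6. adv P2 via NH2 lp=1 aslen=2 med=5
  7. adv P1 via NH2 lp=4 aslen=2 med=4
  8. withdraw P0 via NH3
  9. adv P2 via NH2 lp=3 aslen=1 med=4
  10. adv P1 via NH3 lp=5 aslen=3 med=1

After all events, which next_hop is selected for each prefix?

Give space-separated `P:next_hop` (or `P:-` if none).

Op 1: best P0=NH1 P1=- P2=-
Op 2: best P0=- P1=- P2=-
Op 3: best P0=- P1=NH3 P2=-
Op 4: best P0=NH3 P1=NH3 P2=-
Op 5: best P0=NH3 P1=- P2=-
Op 6: best P0=NH3 P1=- P2=NH2
Op 7: best P0=NH3 P1=NH2 P2=NH2
Op 8: best P0=- P1=NH2 P2=NH2
Op 9: best P0=- P1=NH2 P2=NH2
Op 10: best P0=- P1=NH3 P2=NH2

Answer: P0:- P1:NH3 P2:NH2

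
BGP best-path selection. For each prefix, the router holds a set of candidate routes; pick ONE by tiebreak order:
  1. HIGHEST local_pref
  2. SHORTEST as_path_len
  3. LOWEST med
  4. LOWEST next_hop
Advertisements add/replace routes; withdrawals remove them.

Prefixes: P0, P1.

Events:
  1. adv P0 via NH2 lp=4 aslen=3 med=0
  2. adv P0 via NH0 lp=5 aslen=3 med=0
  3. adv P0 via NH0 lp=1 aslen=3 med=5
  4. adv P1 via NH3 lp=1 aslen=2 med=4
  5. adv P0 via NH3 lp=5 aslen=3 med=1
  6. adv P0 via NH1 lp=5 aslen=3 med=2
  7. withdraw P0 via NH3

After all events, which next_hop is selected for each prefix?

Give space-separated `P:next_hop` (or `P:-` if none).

Op 1: best P0=NH2 P1=-
Op 2: best P0=NH0 P1=-
Op 3: best P0=NH2 P1=-
Op 4: best P0=NH2 P1=NH3
Op 5: best P0=NH3 P1=NH3
Op 6: best P0=NH3 P1=NH3
Op 7: best P0=NH1 P1=NH3

Answer: P0:NH1 P1:NH3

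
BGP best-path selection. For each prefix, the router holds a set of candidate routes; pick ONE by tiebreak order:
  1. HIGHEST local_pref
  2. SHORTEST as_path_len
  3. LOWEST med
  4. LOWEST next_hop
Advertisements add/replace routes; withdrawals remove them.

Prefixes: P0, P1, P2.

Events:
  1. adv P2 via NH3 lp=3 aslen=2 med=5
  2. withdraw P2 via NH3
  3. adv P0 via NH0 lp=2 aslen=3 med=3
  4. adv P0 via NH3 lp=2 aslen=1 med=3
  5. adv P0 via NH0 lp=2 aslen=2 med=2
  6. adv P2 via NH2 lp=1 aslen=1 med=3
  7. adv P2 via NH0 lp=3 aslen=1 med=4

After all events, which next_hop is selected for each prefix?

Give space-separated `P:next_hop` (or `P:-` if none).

Op 1: best P0=- P1=- P2=NH3
Op 2: best P0=- P1=- P2=-
Op 3: best P0=NH0 P1=- P2=-
Op 4: best P0=NH3 P1=- P2=-
Op 5: best P0=NH3 P1=- P2=-
Op 6: best P0=NH3 P1=- P2=NH2
Op 7: best P0=NH3 P1=- P2=NH0

Answer: P0:NH3 P1:- P2:NH0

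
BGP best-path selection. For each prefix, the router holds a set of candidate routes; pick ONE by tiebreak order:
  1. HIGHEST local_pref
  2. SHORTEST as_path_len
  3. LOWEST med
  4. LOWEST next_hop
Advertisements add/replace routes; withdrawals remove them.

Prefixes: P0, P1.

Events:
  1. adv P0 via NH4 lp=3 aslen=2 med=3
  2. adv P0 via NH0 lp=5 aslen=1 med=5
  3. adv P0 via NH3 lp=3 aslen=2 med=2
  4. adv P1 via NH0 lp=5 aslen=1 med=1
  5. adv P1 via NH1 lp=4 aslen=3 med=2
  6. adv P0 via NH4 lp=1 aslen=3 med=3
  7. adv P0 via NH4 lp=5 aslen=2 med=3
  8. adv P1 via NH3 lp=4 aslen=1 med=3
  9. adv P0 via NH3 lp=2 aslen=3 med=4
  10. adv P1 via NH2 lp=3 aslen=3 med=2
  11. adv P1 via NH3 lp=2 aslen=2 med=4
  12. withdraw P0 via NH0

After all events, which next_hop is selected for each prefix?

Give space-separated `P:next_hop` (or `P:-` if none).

Op 1: best P0=NH4 P1=-
Op 2: best P0=NH0 P1=-
Op 3: best P0=NH0 P1=-
Op 4: best P0=NH0 P1=NH0
Op 5: best P0=NH0 P1=NH0
Op 6: best P0=NH0 P1=NH0
Op 7: best P0=NH0 P1=NH0
Op 8: best P0=NH0 P1=NH0
Op 9: best P0=NH0 P1=NH0
Op 10: best P0=NH0 P1=NH0
Op 11: best P0=NH0 P1=NH0
Op 12: best P0=NH4 P1=NH0

Answer: P0:NH4 P1:NH0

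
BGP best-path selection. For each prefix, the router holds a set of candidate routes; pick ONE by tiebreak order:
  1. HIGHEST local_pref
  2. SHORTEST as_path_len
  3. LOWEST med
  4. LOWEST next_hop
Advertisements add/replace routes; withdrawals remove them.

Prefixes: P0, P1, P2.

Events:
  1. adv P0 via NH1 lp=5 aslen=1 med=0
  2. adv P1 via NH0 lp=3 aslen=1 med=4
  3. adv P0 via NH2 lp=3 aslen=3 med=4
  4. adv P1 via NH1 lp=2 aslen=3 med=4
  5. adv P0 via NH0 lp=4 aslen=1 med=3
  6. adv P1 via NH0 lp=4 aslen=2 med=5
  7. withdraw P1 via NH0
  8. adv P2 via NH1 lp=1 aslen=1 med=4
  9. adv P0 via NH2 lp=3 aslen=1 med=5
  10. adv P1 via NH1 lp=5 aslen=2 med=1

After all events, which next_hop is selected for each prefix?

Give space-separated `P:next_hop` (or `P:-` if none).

Answer: P0:NH1 P1:NH1 P2:NH1

Derivation:
Op 1: best P0=NH1 P1=- P2=-
Op 2: best P0=NH1 P1=NH0 P2=-
Op 3: best P0=NH1 P1=NH0 P2=-
Op 4: best P0=NH1 P1=NH0 P2=-
Op 5: best P0=NH1 P1=NH0 P2=-
Op 6: best P0=NH1 P1=NH0 P2=-
Op 7: best P0=NH1 P1=NH1 P2=-
Op 8: best P0=NH1 P1=NH1 P2=NH1
Op 9: best P0=NH1 P1=NH1 P2=NH1
Op 10: best P0=NH1 P1=NH1 P2=NH1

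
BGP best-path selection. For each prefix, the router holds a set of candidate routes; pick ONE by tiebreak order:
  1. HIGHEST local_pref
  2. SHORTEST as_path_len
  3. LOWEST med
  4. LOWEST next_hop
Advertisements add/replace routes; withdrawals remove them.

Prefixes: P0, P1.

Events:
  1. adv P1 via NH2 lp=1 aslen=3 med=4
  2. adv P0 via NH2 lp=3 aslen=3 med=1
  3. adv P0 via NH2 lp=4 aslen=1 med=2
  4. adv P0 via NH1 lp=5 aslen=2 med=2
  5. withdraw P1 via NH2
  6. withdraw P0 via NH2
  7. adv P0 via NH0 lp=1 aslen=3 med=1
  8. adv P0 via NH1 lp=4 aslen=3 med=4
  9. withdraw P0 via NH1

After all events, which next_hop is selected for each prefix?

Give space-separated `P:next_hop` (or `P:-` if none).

Answer: P0:NH0 P1:-

Derivation:
Op 1: best P0=- P1=NH2
Op 2: best P0=NH2 P1=NH2
Op 3: best P0=NH2 P1=NH2
Op 4: best P0=NH1 P1=NH2
Op 5: best P0=NH1 P1=-
Op 6: best P0=NH1 P1=-
Op 7: best P0=NH1 P1=-
Op 8: best P0=NH1 P1=-
Op 9: best P0=NH0 P1=-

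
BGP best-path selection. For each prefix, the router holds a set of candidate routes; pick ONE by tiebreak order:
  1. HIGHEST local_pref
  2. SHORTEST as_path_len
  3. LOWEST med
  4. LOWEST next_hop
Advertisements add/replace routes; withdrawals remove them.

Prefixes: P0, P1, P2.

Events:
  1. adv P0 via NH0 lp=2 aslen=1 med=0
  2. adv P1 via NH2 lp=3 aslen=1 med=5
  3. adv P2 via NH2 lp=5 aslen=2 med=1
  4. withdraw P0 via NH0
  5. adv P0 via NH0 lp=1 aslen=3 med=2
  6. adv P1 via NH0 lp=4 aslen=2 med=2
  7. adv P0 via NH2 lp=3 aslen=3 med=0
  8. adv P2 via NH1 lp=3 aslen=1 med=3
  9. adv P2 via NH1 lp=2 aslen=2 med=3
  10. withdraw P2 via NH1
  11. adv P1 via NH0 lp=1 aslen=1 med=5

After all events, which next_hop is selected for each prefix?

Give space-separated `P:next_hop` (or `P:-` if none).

Answer: P0:NH2 P1:NH2 P2:NH2

Derivation:
Op 1: best P0=NH0 P1=- P2=-
Op 2: best P0=NH0 P1=NH2 P2=-
Op 3: best P0=NH0 P1=NH2 P2=NH2
Op 4: best P0=- P1=NH2 P2=NH2
Op 5: best P0=NH0 P1=NH2 P2=NH2
Op 6: best P0=NH0 P1=NH0 P2=NH2
Op 7: best P0=NH2 P1=NH0 P2=NH2
Op 8: best P0=NH2 P1=NH0 P2=NH2
Op 9: best P0=NH2 P1=NH0 P2=NH2
Op 10: best P0=NH2 P1=NH0 P2=NH2
Op 11: best P0=NH2 P1=NH2 P2=NH2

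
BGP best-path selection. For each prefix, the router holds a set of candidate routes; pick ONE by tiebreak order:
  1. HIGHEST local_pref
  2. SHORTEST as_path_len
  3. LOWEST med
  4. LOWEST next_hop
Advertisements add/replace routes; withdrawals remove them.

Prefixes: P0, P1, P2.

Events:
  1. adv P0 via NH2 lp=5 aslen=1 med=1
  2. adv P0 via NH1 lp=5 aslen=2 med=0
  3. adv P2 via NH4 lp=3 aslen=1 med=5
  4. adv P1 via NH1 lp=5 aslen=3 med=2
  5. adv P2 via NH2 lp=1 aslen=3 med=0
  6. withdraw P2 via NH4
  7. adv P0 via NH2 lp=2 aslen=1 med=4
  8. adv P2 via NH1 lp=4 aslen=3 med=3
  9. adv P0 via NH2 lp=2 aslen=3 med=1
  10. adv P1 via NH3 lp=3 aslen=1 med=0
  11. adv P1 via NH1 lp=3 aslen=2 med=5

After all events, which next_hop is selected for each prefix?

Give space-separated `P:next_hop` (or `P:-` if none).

Answer: P0:NH1 P1:NH3 P2:NH1

Derivation:
Op 1: best P0=NH2 P1=- P2=-
Op 2: best P0=NH2 P1=- P2=-
Op 3: best P0=NH2 P1=- P2=NH4
Op 4: best P0=NH2 P1=NH1 P2=NH4
Op 5: best P0=NH2 P1=NH1 P2=NH4
Op 6: best P0=NH2 P1=NH1 P2=NH2
Op 7: best P0=NH1 P1=NH1 P2=NH2
Op 8: best P0=NH1 P1=NH1 P2=NH1
Op 9: best P0=NH1 P1=NH1 P2=NH1
Op 10: best P0=NH1 P1=NH1 P2=NH1
Op 11: best P0=NH1 P1=NH3 P2=NH1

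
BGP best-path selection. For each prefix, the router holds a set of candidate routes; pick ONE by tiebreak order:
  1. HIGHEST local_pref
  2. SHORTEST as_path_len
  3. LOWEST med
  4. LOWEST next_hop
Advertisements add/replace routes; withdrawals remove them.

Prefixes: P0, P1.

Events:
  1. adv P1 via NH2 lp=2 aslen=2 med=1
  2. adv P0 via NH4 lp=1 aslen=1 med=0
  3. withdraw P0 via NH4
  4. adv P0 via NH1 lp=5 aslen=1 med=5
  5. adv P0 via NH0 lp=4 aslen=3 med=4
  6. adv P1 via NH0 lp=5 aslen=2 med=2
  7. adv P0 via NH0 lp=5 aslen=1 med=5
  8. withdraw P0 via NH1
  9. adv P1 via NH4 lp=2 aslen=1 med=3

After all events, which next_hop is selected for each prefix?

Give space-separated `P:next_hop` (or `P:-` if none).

Answer: P0:NH0 P1:NH0

Derivation:
Op 1: best P0=- P1=NH2
Op 2: best P0=NH4 P1=NH2
Op 3: best P0=- P1=NH2
Op 4: best P0=NH1 P1=NH2
Op 5: best P0=NH1 P1=NH2
Op 6: best P0=NH1 P1=NH0
Op 7: best P0=NH0 P1=NH0
Op 8: best P0=NH0 P1=NH0
Op 9: best P0=NH0 P1=NH0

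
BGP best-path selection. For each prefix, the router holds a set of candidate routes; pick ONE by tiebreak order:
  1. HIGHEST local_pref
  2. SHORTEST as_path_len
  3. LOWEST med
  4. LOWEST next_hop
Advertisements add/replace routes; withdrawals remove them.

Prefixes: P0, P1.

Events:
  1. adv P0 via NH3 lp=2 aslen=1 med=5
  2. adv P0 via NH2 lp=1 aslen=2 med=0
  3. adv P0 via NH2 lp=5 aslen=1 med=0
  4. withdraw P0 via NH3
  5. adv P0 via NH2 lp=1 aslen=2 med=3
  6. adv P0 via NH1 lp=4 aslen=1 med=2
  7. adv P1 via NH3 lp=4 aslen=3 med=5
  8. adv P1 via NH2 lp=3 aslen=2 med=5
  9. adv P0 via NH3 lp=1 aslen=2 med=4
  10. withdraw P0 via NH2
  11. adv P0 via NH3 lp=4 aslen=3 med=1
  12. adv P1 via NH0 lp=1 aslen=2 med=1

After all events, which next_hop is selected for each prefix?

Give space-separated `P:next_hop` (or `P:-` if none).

Answer: P0:NH1 P1:NH3

Derivation:
Op 1: best P0=NH3 P1=-
Op 2: best P0=NH3 P1=-
Op 3: best P0=NH2 P1=-
Op 4: best P0=NH2 P1=-
Op 5: best P0=NH2 P1=-
Op 6: best P0=NH1 P1=-
Op 7: best P0=NH1 P1=NH3
Op 8: best P0=NH1 P1=NH3
Op 9: best P0=NH1 P1=NH3
Op 10: best P0=NH1 P1=NH3
Op 11: best P0=NH1 P1=NH3
Op 12: best P0=NH1 P1=NH3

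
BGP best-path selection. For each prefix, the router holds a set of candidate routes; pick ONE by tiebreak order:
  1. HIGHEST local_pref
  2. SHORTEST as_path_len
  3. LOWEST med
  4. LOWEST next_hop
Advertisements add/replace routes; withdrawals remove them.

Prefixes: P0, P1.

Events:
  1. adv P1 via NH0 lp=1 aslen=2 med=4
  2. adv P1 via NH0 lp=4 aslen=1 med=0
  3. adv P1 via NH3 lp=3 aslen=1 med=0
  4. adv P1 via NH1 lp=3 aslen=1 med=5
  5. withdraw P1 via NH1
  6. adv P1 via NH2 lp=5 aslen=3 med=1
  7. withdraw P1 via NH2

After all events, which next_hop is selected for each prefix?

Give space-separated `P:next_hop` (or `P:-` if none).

Answer: P0:- P1:NH0

Derivation:
Op 1: best P0=- P1=NH0
Op 2: best P0=- P1=NH0
Op 3: best P0=- P1=NH0
Op 4: best P0=- P1=NH0
Op 5: best P0=- P1=NH0
Op 6: best P0=- P1=NH2
Op 7: best P0=- P1=NH0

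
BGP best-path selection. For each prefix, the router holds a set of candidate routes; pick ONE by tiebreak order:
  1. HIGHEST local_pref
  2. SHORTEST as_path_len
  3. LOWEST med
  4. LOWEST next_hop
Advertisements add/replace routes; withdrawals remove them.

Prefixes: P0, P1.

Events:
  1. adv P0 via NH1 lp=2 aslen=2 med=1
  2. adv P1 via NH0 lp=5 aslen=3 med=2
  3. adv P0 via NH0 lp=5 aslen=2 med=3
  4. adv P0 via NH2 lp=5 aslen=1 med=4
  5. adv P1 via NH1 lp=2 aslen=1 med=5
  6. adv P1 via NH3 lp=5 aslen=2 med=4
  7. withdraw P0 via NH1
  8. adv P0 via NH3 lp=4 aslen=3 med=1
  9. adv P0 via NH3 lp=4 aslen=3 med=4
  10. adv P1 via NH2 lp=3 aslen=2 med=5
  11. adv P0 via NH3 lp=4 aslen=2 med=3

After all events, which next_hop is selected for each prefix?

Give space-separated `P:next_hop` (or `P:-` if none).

Answer: P0:NH2 P1:NH3

Derivation:
Op 1: best P0=NH1 P1=-
Op 2: best P0=NH1 P1=NH0
Op 3: best P0=NH0 P1=NH0
Op 4: best P0=NH2 P1=NH0
Op 5: best P0=NH2 P1=NH0
Op 6: best P0=NH2 P1=NH3
Op 7: best P0=NH2 P1=NH3
Op 8: best P0=NH2 P1=NH3
Op 9: best P0=NH2 P1=NH3
Op 10: best P0=NH2 P1=NH3
Op 11: best P0=NH2 P1=NH3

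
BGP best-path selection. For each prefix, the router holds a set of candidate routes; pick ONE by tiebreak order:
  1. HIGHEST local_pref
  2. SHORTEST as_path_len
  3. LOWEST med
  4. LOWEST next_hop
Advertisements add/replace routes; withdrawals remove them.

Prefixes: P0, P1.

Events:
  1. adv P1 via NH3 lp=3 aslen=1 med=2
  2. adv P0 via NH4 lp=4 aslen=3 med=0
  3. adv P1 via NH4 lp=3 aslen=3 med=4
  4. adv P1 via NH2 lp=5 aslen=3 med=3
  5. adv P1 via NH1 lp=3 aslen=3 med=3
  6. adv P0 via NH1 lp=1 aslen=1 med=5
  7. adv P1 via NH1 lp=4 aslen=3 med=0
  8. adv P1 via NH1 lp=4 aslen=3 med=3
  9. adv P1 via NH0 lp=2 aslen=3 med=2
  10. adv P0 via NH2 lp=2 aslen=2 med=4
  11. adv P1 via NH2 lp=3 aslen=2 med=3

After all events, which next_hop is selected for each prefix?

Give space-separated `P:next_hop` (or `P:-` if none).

Op 1: best P0=- P1=NH3
Op 2: best P0=NH4 P1=NH3
Op 3: best P0=NH4 P1=NH3
Op 4: best P0=NH4 P1=NH2
Op 5: best P0=NH4 P1=NH2
Op 6: best P0=NH4 P1=NH2
Op 7: best P0=NH4 P1=NH2
Op 8: best P0=NH4 P1=NH2
Op 9: best P0=NH4 P1=NH2
Op 10: best P0=NH4 P1=NH2
Op 11: best P0=NH4 P1=NH1

Answer: P0:NH4 P1:NH1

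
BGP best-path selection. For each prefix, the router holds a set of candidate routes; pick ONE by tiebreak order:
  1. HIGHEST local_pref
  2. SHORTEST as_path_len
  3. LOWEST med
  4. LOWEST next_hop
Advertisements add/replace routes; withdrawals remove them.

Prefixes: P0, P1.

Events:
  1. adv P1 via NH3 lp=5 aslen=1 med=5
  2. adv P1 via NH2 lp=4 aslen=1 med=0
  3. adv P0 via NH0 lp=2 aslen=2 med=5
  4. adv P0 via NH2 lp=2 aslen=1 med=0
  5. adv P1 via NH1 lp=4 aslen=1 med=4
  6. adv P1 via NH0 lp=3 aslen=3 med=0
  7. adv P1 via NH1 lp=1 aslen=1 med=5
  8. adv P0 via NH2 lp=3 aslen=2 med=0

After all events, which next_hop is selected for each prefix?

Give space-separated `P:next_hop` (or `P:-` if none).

Answer: P0:NH2 P1:NH3

Derivation:
Op 1: best P0=- P1=NH3
Op 2: best P0=- P1=NH3
Op 3: best P0=NH0 P1=NH3
Op 4: best P0=NH2 P1=NH3
Op 5: best P0=NH2 P1=NH3
Op 6: best P0=NH2 P1=NH3
Op 7: best P0=NH2 P1=NH3
Op 8: best P0=NH2 P1=NH3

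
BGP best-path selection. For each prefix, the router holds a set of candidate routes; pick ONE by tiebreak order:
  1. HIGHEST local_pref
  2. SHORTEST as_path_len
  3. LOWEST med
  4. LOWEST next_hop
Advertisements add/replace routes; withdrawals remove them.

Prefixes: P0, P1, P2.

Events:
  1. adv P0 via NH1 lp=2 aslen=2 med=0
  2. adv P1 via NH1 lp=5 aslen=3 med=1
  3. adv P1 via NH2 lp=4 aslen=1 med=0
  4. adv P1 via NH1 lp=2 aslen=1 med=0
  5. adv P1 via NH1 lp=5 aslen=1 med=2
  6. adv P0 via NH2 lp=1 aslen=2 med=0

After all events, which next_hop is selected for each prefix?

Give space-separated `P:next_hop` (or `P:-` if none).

Op 1: best P0=NH1 P1=- P2=-
Op 2: best P0=NH1 P1=NH1 P2=-
Op 3: best P0=NH1 P1=NH1 P2=-
Op 4: best P0=NH1 P1=NH2 P2=-
Op 5: best P0=NH1 P1=NH1 P2=-
Op 6: best P0=NH1 P1=NH1 P2=-

Answer: P0:NH1 P1:NH1 P2:-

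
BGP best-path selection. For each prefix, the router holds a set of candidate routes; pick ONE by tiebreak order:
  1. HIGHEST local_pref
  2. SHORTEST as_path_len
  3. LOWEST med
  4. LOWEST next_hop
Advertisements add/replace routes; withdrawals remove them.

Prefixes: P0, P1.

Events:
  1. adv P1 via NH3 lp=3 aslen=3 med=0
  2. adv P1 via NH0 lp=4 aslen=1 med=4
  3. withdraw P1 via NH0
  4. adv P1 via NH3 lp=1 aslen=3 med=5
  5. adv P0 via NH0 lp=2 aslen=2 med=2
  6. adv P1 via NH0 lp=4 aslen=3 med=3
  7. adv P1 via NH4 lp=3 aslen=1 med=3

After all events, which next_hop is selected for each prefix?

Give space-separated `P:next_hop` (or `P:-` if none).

Op 1: best P0=- P1=NH3
Op 2: best P0=- P1=NH0
Op 3: best P0=- P1=NH3
Op 4: best P0=- P1=NH3
Op 5: best P0=NH0 P1=NH3
Op 6: best P0=NH0 P1=NH0
Op 7: best P0=NH0 P1=NH0

Answer: P0:NH0 P1:NH0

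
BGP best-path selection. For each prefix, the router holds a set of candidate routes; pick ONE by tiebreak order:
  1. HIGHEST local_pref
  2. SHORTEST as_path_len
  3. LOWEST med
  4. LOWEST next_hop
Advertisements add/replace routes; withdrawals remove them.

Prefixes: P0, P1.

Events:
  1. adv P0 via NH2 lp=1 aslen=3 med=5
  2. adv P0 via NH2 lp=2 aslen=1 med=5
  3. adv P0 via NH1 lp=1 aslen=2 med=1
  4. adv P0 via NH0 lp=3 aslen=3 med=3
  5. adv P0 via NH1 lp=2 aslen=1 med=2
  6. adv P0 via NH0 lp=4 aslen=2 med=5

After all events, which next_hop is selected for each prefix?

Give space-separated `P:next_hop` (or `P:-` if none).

Answer: P0:NH0 P1:-

Derivation:
Op 1: best P0=NH2 P1=-
Op 2: best P0=NH2 P1=-
Op 3: best P0=NH2 P1=-
Op 4: best P0=NH0 P1=-
Op 5: best P0=NH0 P1=-
Op 6: best P0=NH0 P1=-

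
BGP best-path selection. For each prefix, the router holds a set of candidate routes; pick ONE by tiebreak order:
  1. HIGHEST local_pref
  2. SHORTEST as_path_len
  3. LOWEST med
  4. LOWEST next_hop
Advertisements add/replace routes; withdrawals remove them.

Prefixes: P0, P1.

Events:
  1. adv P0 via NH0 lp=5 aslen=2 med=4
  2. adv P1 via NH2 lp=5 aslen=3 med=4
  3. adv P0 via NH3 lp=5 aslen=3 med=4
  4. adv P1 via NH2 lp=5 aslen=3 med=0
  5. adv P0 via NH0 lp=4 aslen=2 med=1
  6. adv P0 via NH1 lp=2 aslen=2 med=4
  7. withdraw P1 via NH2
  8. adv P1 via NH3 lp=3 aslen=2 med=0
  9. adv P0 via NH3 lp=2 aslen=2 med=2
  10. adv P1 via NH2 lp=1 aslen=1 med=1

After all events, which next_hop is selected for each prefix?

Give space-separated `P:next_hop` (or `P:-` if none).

Op 1: best P0=NH0 P1=-
Op 2: best P0=NH0 P1=NH2
Op 3: best P0=NH0 P1=NH2
Op 4: best P0=NH0 P1=NH2
Op 5: best P0=NH3 P1=NH2
Op 6: best P0=NH3 P1=NH2
Op 7: best P0=NH3 P1=-
Op 8: best P0=NH3 P1=NH3
Op 9: best P0=NH0 P1=NH3
Op 10: best P0=NH0 P1=NH3

Answer: P0:NH0 P1:NH3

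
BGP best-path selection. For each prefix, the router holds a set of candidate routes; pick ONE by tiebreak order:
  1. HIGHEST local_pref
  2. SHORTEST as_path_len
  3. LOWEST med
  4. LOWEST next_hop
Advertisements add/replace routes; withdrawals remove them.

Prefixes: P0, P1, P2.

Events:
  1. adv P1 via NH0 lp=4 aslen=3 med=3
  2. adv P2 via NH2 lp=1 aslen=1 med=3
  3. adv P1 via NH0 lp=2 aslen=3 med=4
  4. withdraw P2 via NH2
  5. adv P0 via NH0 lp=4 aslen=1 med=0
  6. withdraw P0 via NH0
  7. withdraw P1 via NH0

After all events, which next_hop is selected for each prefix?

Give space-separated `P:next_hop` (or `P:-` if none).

Answer: P0:- P1:- P2:-

Derivation:
Op 1: best P0=- P1=NH0 P2=-
Op 2: best P0=- P1=NH0 P2=NH2
Op 3: best P0=- P1=NH0 P2=NH2
Op 4: best P0=- P1=NH0 P2=-
Op 5: best P0=NH0 P1=NH0 P2=-
Op 6: best P0=- P1=NH0 P2=-
Op 7: best P0=- P1=- P2=-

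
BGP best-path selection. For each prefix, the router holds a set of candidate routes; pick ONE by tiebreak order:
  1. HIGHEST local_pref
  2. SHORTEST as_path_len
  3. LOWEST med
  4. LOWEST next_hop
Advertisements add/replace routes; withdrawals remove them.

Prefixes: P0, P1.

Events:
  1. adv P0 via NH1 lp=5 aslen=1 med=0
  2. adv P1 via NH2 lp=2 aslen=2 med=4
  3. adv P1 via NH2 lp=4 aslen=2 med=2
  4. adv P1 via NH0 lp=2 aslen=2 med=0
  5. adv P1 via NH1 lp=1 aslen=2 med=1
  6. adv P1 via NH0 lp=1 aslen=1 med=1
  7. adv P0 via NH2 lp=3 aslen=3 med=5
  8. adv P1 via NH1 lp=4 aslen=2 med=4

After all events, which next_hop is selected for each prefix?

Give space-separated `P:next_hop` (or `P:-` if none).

Answer: P0:NH1 P1:NH2

Derivation:
Op 1: best P0=NH1 P1=-
Op 2: best P0=NH1 P1=NH2
Op 3: best P0=NH1 P1=NH2
Op 4: best P0=NH1 P1=NH2
Op 5: best P0=NH1 P1=NH2
Op 6: best P0=NH1 P1=NH2
Op 7: best P0=NH1 P1=NH2
Op 8: best P0=NH1 P1=NH2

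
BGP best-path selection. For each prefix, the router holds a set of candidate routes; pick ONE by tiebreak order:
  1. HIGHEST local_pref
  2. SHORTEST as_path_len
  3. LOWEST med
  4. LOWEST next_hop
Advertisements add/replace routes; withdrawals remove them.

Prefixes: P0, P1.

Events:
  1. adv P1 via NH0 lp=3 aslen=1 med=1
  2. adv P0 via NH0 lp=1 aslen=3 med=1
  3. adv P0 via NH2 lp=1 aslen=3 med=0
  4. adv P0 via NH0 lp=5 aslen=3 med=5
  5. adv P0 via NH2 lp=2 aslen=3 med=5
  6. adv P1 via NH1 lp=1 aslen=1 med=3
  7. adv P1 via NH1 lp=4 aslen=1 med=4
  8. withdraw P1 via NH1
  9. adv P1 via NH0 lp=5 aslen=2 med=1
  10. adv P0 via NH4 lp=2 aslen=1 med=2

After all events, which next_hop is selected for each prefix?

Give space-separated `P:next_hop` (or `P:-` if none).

Answer: P0:NH0 P1:NH0

Derivation:
Op 1: best P0=- P1=NH0
Op 2: best P0=NH0 P1=NH0
Op 3: best P0=NH2 P1=NH0
Op 4: best P0=NH0 P1=NH0
Op 5: best P0=NH0 P1=NH0
Op 6: best P0=NH0 P1=NH0
Op 7: best P0=NH0 P1=NH1
Op 8: best P0=NH0 P1=NH0
Op 9: best P0=NH0 P1=NH0
Op 10: best P0=NH0 P1=NH0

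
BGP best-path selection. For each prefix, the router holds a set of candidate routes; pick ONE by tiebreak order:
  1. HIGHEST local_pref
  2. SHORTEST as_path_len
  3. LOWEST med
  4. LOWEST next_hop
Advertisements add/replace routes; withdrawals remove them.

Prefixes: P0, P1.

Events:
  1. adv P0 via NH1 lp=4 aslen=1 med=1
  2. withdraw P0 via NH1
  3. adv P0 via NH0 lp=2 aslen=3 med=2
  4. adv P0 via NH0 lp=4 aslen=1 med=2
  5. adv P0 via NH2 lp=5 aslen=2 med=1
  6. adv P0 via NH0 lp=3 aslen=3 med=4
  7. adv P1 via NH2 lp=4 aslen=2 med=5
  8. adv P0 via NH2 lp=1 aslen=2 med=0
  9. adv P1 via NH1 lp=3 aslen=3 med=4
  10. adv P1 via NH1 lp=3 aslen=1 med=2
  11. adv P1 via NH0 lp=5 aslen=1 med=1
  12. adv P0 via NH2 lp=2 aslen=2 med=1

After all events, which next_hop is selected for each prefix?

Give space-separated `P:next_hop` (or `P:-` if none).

Answer: P0:NH0 P1:NH0

Derivation:
Op 1: best P0=NH1 P1=-
Op 2: best P0=- P1=-
Op 3: best P0=NH0 P1=-
Op 4: best P0=NH0 P1=-
Op 5: best P0=NH2 P1=-
Op 6: best P0=NH2 P1=-
Op 7: best P0=NH2 P1=NH2
Op 8: best P0=NH0 P1=NH2
Op 9: best P0=NH0 P1=NH2
Op 10: best P0=NH0 P1=NH2
Op 11: best P0=NH0 P1=NH0
Op 12: best P0=NH0 P1=NH0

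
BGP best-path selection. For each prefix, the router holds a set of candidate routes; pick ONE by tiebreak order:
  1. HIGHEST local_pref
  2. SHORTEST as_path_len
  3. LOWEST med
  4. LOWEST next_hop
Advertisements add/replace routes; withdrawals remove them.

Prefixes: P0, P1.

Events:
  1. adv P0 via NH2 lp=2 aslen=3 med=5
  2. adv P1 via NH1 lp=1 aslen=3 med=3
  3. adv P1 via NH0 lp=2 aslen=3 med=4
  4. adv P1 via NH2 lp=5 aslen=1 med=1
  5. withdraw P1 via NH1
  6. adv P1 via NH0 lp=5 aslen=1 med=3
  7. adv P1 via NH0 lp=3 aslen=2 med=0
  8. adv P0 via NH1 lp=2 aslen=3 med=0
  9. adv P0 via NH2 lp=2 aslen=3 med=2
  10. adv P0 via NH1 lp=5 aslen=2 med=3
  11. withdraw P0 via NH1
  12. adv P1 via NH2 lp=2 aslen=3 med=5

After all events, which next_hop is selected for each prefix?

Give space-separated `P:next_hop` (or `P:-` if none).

Op 1: best P0=NH2 P1=-
Op 2: best P0=NH2 P1=NH1
Op 3: best P0=NH2 P1=NH0
Op 4: best P0=NH2 P1=NH2
Op 5: best P0=NH2 P1=NH2
Op 6: best P0=NH2 P1=NH2
Op 7: best P0=NH2 P1=NH2
Op 8: best P0=NH1 P1=NH2
Op 9: best P0=NH1 P1=NH2
Op 10: best P0=NH1 P1=NH2
Op 11: best P0=NH2 P1=NH2
Op 12: best P0=NH2 P1=NH0

Answer: P0:NH2 P1:NH0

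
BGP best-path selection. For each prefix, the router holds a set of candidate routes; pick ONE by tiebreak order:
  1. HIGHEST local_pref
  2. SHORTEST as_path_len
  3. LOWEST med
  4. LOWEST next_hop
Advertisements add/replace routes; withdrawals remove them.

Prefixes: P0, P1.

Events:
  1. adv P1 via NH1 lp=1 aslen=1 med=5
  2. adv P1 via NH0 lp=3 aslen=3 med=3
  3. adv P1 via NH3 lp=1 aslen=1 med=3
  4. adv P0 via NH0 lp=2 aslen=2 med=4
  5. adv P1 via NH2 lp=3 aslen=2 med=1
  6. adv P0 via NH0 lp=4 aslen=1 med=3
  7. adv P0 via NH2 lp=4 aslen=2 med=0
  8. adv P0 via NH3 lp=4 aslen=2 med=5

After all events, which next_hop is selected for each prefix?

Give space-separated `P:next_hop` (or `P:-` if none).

Answer: P0:NH0 P1:NH2

Derivation:
Op 1: best P0=- P1=NH1
Op 2: best P0=- P1=NH0
Op 3: best P0=- P1=NH0
Op 4: best P0=NH0 P1=NH0
Op 5: best P0=NH0 P1=NH2
Op 6: best P0=NH0 P1=NH2
Op 7: best P0=NH0 P1=NH2
Op 8: best P0=NH0 P1=NH2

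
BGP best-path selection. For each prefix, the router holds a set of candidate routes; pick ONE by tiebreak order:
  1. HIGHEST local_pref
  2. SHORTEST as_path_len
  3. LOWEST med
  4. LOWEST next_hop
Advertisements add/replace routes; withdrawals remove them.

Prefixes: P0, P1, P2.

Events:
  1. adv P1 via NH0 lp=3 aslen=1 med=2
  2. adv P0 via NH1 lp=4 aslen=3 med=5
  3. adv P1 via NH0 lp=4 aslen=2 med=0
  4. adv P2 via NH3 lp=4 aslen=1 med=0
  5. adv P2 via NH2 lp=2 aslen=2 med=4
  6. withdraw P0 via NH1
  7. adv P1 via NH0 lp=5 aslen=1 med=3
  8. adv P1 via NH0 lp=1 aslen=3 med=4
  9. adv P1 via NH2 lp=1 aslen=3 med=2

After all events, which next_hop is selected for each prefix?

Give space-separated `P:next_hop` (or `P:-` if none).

Op 1: best P0=- P1=NH0 P2=-
Op 2: best P0=NH1 P1=NH0 P2=-
Op 3: best P0=NH1 P1=NH0 P2=-
Op 4: best P0=NH1 P1=NH0 P2=NH3
Op 5: best P0=NH1 P1=NH0 P2=NH3
Op 6: best P0=- P1=NH0 P2=NH3
Op 7: best P0=- P1=NH0 P2=NH3
Op 8: best P0=- P1=NH0 P2=NH3
Op 9: best P0=- P1=NH2 P2=NH3

Answer: P0:- P1:NH2 P2:NH3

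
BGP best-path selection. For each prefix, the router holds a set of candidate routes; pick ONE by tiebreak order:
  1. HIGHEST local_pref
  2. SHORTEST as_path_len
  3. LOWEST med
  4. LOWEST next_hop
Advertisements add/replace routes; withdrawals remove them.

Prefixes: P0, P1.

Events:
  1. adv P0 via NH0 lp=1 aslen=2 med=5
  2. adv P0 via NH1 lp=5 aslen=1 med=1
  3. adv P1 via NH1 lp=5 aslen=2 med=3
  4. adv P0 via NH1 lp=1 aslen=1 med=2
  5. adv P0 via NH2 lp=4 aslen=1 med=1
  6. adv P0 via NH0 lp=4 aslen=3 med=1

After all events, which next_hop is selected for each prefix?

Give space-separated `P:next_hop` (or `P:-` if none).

Op 1: best P0=NH0 P1=-
Op 2: best P0=NH1 P1=-
Op 3: best P0=NH1 P1=NH1
Op 4: best P0=NH1 P1=NH1
Op 5: best P0=NH2 P1=NH1
Op 6: best P0=NH2 P1=NH1

Answer: P0:NH2 P1:NH1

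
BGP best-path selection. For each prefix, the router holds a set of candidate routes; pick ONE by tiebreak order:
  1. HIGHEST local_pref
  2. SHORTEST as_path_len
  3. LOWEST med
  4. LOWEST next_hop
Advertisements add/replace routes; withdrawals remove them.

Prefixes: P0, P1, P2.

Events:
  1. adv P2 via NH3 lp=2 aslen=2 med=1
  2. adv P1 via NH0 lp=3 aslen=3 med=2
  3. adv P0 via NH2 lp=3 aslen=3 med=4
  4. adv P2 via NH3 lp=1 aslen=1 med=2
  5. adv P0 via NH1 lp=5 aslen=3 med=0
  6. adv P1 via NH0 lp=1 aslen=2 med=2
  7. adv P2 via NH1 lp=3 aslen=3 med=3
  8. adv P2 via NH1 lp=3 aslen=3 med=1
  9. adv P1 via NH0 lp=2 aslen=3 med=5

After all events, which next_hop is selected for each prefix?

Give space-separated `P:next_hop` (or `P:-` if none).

Op 1: best P0=- P1=- P2=NH3
Op 2: best P0=- P1=NH0 P2=NH3
Op 3: best P0=NH2 P1=NH0 P2=NH3
Op 4: best P0=NH2 P1=NH0 P2=NH3
Op 5: best P0=NH1 P1=NH0 P2=NH3
Op 6: best P0=NH1 P1=NH0 P2=NH3
Op 7: best P0=NH1 P1=NH0 P2=NH1
Op 8: best P0=NH1 P1=NH0 P2=NH1
Op 9: best P0=NH1 P1=NH0 P2=NH1

Answer: P0:NH1 P1:NH0 P2:NH1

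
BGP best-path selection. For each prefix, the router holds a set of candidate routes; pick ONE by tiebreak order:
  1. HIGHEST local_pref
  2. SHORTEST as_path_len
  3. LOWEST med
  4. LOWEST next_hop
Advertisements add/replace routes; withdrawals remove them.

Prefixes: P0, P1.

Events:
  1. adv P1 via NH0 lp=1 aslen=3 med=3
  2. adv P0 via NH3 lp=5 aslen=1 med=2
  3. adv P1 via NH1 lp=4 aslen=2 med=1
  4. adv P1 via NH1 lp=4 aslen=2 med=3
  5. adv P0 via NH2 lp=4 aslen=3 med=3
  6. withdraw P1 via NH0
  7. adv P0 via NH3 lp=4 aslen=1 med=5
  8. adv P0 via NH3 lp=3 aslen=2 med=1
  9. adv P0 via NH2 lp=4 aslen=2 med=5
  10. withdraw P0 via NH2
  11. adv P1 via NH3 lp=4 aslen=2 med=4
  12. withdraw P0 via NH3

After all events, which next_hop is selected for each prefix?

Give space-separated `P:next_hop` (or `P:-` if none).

Answer: P0:- P1:NH1

Derivation:
Op 1: best P0=- P1=NH0
Op 2: best P0=NH3 P1=NH0
Op 3: best P0=NH3 P1=NH1
Op 4: best P0=NH3 P1=NH1
Op 5: best P0=NH3 P1=NH1
Op 6: best P0=NH3 P1=NH1
Op 7: best P0=NH3 P1=NH1
Op 8: best P0=NH2 P1=NH1
Op 9: best P0=NH2 P1=NH1
Op 10: best P0=NH3 P1=NH1
Op 11: best P0=NH3 P1=NH1
Op 12: best P0=- P1=NH1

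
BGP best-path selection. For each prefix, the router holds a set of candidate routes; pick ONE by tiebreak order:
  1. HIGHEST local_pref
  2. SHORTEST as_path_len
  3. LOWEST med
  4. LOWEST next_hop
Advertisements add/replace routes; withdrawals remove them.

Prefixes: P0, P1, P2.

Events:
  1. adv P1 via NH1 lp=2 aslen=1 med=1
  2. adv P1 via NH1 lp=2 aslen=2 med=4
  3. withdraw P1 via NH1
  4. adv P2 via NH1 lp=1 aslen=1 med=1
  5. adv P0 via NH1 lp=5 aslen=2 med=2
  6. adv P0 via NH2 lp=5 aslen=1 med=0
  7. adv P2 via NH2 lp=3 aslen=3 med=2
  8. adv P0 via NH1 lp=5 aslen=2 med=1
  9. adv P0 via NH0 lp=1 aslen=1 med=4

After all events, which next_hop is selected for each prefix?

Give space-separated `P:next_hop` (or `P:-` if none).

Op 1: best P0=- P1=NH1 P2=-
Op 2: best P0=- P1=NH1 P2=-
Op 3: best P0=- P1=- P2=-
Op 4: best P0=- P1=- P2=NH1
Op 5: best P0=NH1 P1=- P2=NH1
Op 6: best P0=NH2 P1=- P2=NH1
Op 7: best P0=NH2 P1=- P2=NH2
Op 8: best P0=NH2 P1=- P2=NH2
Op 9: best P0=NH2 P1=- P2=NH2

Answer: P0:NH2 P1:- P2:NH2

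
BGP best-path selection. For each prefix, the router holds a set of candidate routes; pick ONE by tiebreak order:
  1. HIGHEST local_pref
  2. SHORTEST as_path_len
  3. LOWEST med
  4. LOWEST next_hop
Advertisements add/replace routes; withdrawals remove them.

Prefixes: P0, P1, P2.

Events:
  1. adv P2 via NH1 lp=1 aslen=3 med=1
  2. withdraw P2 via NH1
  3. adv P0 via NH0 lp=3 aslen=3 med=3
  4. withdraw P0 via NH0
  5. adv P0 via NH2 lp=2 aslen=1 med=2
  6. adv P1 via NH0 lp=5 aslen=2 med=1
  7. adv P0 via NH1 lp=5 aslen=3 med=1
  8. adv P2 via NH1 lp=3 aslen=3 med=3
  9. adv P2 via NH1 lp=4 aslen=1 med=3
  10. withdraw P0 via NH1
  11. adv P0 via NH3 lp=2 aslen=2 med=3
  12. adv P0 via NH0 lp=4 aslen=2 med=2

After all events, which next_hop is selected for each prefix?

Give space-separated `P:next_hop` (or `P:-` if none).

Answer: P0:NH0 P1:NH0 P2:NH1

Derivation:
Op 1: best P0=- P1=- P2=NH1
Op 2: best P0=- P1=- P2=-
Op 3: best P0=NH0 P1=- P2=-
Op 4: best P0=- P1=- P2=-
Op 5: best P0=NH2 P1=- P2=-
Op 6: best P0=NH2 P1=NH0 P2=-
Op 7: best P0=NH1 P1=NH0 P2=-
Op 8: best P0=NH1 P1=NH0 P2=NH1
Op 9: best P0=NH1 P1=NH0 P2=NH1
Op 10: best P0=NH2 P1=NH0 P2=NH1
Op 11: best P0=NH2 P1=NH0 P2=NH1
Op 12: best P0=NH0 P1=NH0 P2=NH1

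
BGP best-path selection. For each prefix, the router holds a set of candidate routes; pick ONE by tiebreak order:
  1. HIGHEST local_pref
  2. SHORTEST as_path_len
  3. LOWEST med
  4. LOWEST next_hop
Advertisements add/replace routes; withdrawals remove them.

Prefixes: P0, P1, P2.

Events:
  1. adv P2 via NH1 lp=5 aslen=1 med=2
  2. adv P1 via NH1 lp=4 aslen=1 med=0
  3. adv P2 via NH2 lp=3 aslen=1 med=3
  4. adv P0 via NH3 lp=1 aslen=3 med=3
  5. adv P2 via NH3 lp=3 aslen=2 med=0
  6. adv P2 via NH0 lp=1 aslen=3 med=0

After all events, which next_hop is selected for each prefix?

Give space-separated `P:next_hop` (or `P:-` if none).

Answer: P0:NH3 P1:NH1 P2:NH1

Derivation:
Op 1: best P0=- P1=- P2=NH1
Op 2: best P0=- P1=NH1 P2=NH1
Op 3: best P0=- P1=NH1 P2=NH1
Op 4: best P0=NH3 P1=NH1 P2=NH1
Op 5: best P0=NH3 P1=NH1 P2=NH1
Op 6: best P0=NH3 P1=NH1 P2=NH1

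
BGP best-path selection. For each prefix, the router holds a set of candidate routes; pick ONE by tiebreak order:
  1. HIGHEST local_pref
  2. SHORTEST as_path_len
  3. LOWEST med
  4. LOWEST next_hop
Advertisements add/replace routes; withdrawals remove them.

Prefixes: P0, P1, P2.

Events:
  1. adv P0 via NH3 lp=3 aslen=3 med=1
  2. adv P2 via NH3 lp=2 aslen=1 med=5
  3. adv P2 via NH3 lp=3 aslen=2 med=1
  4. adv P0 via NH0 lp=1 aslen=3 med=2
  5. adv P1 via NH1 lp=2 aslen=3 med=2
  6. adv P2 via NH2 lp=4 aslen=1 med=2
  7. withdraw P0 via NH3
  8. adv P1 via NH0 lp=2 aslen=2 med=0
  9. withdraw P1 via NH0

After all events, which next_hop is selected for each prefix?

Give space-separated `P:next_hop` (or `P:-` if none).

Answer: P0:NH0 P1:NH1 P2:NH2

Derivation:
Op 1: best P0=NH3 P1=- P2=-
Op 2: best P0=NH3 P1=- P2=NH3
Op 3: best P0=NH3 P1=- P2=NH3
Op 4: best P0=NH3 P1=- P2=NH3
Op 5: best P0=NH3 P1=NH1 P2=NH3
Op 6: best P0=NH3 P1=NH1 P2=NH2
Op 7: best P0=NH0 P1=NH1 P2=NH2
Op 8: best P0=NH0 P1=NH0 P2=NH2
Op 9: best P0=NH0 P1=NH1 P2=NH2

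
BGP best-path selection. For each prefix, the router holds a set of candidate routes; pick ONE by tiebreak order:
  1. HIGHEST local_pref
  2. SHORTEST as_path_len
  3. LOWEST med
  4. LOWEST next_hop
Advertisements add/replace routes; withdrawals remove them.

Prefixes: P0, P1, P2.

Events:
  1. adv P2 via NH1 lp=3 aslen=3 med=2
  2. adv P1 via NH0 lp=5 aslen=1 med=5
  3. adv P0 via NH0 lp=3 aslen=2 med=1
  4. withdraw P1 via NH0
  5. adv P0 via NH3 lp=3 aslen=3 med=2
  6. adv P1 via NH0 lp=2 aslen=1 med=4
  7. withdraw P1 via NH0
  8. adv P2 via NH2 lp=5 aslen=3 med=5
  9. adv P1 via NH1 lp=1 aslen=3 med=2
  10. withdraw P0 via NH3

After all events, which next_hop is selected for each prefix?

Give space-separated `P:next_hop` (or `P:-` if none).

Answer: P0:NH0 P1:NH1 P2:NH2

Derivation:
Op 1: best P0=- P1=- P2=NH1
Op 2: best P0=- P1=NH0 P2=NH1
Op 3: best P0=NH0 P1=NH0 P2=NH1
Op 4: best P0=NH0 P1=- P2=NH1
Op 5: best P0=NH0 P1=- P2=NH1
Op 6: best P0=NH0 P1=NH0 P2=NH1
Op 7: best P0=NH0 P1=- P2=NH1
Op 8: best P0=NH0 P1=- P2=NH2
Op 9: best P0=NH0 P1=NH1 P2=NH2
Op 10: best P0=NH0 P1=NH1 P2=NH2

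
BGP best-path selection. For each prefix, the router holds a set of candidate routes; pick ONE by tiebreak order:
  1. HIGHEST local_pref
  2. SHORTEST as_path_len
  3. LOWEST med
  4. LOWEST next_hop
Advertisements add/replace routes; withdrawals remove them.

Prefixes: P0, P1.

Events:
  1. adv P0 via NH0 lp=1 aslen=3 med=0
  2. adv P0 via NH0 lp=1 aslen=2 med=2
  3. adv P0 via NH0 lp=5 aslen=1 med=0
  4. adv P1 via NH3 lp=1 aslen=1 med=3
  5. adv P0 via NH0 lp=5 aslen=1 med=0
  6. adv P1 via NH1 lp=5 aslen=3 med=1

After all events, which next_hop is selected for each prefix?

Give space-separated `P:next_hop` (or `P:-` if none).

Op 1: best P0=NH0 P1=-
Op 2: best P0=NH0 P1=-
Op 3: best P0=NH0 P1=-
Op 4: best P0=NH0 P1=NH3
Op 5: best P0=NH0 P1=NH3
Op 6: best P0=NH0 P1=NH1

Answer: P0:NH0 P1:NH1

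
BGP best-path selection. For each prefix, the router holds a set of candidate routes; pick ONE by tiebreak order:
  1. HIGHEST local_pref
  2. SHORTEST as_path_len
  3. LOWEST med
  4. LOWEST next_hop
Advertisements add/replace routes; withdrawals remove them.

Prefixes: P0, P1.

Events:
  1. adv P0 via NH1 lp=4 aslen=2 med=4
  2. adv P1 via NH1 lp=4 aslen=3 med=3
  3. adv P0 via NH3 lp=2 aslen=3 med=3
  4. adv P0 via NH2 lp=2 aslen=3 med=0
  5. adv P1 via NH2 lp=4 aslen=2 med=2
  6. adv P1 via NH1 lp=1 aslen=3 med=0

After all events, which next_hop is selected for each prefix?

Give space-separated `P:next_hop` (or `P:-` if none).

Answer: P0:NH1 P1:NH2

Derivation:
Op 1: best P0=NH1 P1=-
Op 2: best P0=NH1 P1=NH1
Op 3: best P0=NH1 P1=NH1
Op 4: best P0=NH1 P1=NH1
Op 5: best P0=NH1 P1=NH2
Op 6: best P0=NH1 P1=NH2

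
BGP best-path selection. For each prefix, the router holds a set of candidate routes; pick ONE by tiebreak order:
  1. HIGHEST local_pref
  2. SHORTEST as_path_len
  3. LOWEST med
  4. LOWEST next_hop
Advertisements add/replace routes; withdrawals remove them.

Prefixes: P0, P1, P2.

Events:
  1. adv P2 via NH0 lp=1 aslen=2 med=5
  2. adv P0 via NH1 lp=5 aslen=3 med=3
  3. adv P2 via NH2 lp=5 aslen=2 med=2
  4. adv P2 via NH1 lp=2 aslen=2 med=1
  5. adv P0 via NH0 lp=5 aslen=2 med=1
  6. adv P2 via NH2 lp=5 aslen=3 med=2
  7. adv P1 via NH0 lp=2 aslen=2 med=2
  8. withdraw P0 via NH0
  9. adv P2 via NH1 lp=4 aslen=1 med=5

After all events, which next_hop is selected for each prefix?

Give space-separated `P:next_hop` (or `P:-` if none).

Op 1: best P0=- P1=- P2=NH0
Op 2: best P0=NH1 P1=- P2=NH0
Op 3: best P0=NH1 P1=- P2=NH2
Op 4: best P0=NH1 P1=- P2=NH2
Op 5: best P0=NH0 P1=- P2=NH2
Op 6: best P0=NH0 P1=- P2=NH2
Op 7: best P0=NH0 P1=NH0 P2=NH2
Op 8: best P0=NH1 P1=NH0 P2=NH2
Op 9: best P0=NH1 P1=NH0 P2=NH2

Answer: P0:NH1 P1:NH0 P2:NH2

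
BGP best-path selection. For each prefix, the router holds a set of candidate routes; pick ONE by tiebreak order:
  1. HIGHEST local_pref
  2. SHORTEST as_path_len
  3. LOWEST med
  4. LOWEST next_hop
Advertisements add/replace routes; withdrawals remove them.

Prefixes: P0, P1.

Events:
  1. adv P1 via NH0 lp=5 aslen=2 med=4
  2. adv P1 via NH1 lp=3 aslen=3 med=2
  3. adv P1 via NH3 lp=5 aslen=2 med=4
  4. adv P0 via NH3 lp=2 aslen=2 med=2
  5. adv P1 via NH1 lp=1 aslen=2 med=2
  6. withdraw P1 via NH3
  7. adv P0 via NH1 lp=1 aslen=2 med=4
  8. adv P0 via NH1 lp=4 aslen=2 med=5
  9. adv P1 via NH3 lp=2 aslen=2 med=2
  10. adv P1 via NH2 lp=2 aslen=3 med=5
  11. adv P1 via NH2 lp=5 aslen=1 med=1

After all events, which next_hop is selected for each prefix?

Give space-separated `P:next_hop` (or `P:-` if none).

Op 1: best P0=- P1=NH0
Op 2: best P0=- P1=NH0
Op 3: best P0=- P1=NH0
Op 4: best P0=NH3 P1=NH0
Op 5: best P0=NH3 P1=NH0
Op 6: best P0=NH3 P1=NH0
Op 7: best P0=NH3 P1=NH0
Op 8: best P0=NH1 P1=NH0
Op 9: best P0=NH1 P1=NH0
Op 10: best P0=NH1 P1=NH0
Op 11: best P0=NH1 P1=NH2

Answer: P0:NH1 P1:NH2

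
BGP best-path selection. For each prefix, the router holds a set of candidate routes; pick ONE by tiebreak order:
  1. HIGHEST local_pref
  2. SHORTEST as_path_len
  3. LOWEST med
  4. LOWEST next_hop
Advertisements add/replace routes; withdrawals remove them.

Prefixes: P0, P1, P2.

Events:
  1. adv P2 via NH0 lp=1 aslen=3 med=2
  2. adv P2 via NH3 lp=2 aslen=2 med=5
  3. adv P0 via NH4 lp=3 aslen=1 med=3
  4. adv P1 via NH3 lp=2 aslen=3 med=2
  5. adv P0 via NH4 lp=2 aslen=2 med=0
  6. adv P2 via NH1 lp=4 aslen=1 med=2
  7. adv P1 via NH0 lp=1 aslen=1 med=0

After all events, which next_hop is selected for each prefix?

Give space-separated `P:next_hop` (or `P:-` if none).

Op 1: best P0=- P1=- P2=NH0
Op 2: best P0=- P1=- P2=NH3
Op 3: best P0=NH4 P1=- P2=NH3
Op 4: best P0=NH4 P1=NH3 P2=NH3
Op 5: best P0=NH4 P1=NH3 P2=NH3
Op 6: best P0=NH4 P1=NH3 P2=NH1
Op 7: best P0=NH4 P1=NH3 P2=NH1

Answer: P0:NH4 P1:NH3 P2:NH1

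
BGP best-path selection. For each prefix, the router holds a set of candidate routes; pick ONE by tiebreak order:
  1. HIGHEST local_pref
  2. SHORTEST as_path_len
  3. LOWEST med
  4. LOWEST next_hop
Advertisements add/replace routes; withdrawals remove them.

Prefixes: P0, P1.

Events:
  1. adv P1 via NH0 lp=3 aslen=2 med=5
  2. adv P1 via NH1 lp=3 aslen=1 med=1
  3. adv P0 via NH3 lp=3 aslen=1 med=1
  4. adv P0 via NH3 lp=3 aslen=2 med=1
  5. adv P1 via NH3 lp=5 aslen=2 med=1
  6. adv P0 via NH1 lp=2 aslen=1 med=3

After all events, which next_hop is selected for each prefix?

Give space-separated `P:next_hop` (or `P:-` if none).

Op 1: best P0=- P1=NH0
Op 2: best P0=- P1=NH1
Op 3: best P0=NH3 P1=NH1
Op 4: best P0=NH3 P1=NH1
Op 5: best P0=NH3 P1=NH3
Op 6: best P0=NH3 P1=NH3

Answer: P0:NH3 P1:NH3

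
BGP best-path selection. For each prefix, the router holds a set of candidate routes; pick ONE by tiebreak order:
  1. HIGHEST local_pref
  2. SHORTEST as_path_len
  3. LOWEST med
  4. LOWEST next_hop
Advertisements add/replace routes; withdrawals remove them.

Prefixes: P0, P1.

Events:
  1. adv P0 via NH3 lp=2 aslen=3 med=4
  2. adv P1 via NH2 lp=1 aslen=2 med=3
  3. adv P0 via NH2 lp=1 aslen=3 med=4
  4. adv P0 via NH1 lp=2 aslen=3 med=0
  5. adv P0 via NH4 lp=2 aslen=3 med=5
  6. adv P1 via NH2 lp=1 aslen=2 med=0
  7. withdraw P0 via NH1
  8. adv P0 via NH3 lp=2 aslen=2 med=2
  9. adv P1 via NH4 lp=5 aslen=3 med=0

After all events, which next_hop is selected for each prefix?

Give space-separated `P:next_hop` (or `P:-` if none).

Answer: P0:NH3 P1:NH4

Derivation:
Op 1: best P0=NH3 P1=-
Op 2: best P0=NH3 P1=NH2
Op 3: best P0=NH3 P1=NH2
Op 4: best P0=NH1 P1=NH2
Op 5: best P0=NH1 P1=NH2
Op 6: best P0=NH1 P1=NH2
Op 7: best P0=NH3 P1=NH2
Op 8: best P0=NH3 P1=NH2
Op 9: best P0=NH3 P1=NH4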